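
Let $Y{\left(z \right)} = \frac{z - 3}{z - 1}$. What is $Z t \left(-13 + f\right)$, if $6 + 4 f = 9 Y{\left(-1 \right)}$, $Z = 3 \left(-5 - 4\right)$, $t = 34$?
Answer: $9180$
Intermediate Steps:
$Y{\left(z \right)} = \frac{-3 + z}{-1 + z}$
$Z = -27$ ($Z = 3 \left(-9\right) = -27$)
$f = 3$ ($f = - \frac{3}{2} + \frac{9 \frac{-3 - 1}{-1 - 1}}{4} = - \frac{3}{2} + \frac{9 \frac{1}{-2} \left(-4\right)}{4} = - \frac{3}{2} + \frac{9 \left(\left(- \frac{1}{2}\right) \left(-4\right)\right)}{4} = - \frac{3}{2} + \frac{9 \cdot 2}{4} = - \frac{3}{2} + \frac{1}{4} \cdot 18 = - \frac{3}{2} + \frac{9}{2} = 3$)
$Z t \left(-13 + f\right) = \left(-27\right) 34 \left(-13 + 3\right) = \left(-918\right) \left(-10\right) = 9180$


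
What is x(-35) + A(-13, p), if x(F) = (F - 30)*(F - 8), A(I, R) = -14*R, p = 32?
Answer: 2347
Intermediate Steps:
x(F) = (-30 + F)*(-8 + F)
x(-35) + A(-13, p) = (240 + (-35)² - 38*(-35)) - 14*32 = (240 + 1225 + 1330) - 448 = 2795 - 448 = 2347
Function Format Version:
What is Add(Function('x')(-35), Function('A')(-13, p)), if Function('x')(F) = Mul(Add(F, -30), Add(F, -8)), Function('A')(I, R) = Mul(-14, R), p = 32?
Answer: 2347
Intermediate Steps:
Function('x')(F) = Mul(Add(-30, F), Add(-8, F))
Add(Function('x')(-35), Function('A')(-13, p)) = Add(Add(240, Pow(-35, 2), Mul(-38, -35)), Mul(-14, 32)) = Add(Add(240, 1225, 1330), -448) = Add(2795, -448) = 2347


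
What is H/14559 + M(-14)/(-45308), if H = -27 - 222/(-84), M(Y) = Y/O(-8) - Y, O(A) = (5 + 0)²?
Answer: -113684059/57718427550 ≈ -0.0019696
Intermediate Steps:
O(A) = 25 (O(A) = 5² = 25)
M(Y) = -24*Y/25 (M(Y) = Y/25 - Y = -24*Y/25)
H = -341/14 (H = -27 - 222*(-1)/84 = -27 - 37*(-1/14) = -27 + 37/14 = -341/14 ≈ -24.357)
H/14559 + M(-14)/(-45308) = -341/14/14559 - 24/25*(-14)/(-45308) = -341/14*1/14559 + (336/25)*(-1/45308) = -341/203826 - 84/283175 = -113684059/57718427550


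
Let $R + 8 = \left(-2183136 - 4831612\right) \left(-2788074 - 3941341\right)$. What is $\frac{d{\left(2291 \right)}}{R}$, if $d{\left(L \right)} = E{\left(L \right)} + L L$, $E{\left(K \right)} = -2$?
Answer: $\frac{5248679}{47205150412412} \approx 1.1119 \cdot 10^{-7}$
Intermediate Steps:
$R = 47205150412412$ ($R = -8 + \left(-2183136 - 4831612\right) \left(-2788074 - 3941341\right) = -8 - -47205150412420 = -8 + 47205150412420 = 47205150412412$)
$d{\left(L \right)} = -2 + L^{2}$ ($d{\left(L \right)} = -2 + L L = -2 + L^{2}$)
$\frac{d{\left(2291 \right)}}{R} = \frac{-2 + 2291^{2}}{47205150412412} = \left(-2 + 5248681\right) \frac{1}{47205150412412} = 5248679 \cdot \frac{1}{47205150412412} = \frac{5248679}{47205150412412}$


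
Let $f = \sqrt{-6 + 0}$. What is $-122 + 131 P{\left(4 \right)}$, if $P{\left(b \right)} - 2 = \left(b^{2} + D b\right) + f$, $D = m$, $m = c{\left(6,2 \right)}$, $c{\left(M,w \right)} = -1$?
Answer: $1712 + 131 i \sqrt{6} \approx 1712.0 + 320.88 i$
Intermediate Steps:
$f = i \sqrt{6}$ ($f = \sqrt{-6} = i \sqrt{6} \approx 2.4495 i$)
$m = -1$
$D = -1$
$P{\left(b \right)} = 2 + b^{2} - b + i \sqrt{6}$ ($P{\left(b \right)} = 2 + \left(\left(b^{2} - b\right) + i \sqrt{6}\right) = 2 + \left(b^{2} - b + i \sqrt{6}\right) = 2 + b^{2} - b + i \sqrt{6}$)
$-122 + 131 P{\left(4 \right)} = -122 + 131 \left(2 + 4^{2} - 4 + i \sqrt{6}\right) = -122 + 131 \left(2 + 16 - 4 + i \sqrt{6}\right) = -122 + 131 \left(14 + i \sqrt{6}\right) = -122 + \left(1834 + 131 i \sqrt{6}\right) = 1712 + 131 i \sqrt{6}$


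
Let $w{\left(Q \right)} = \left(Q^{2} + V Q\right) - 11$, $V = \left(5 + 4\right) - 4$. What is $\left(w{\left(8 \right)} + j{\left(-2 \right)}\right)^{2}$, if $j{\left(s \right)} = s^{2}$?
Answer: $9409$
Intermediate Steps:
$V = 5$ ($V = 9 - 4 = 5$)
$w{\left(Q \right)} = -11 + Q^{2} + 5 Q$ ($w{\left(Q \right)} = \left(Q^{2} + 5 Q\right) - 11 = -11 + Q^{2} + 5 Q$)
$\left(w{\left(8 \right)} + j{\left(-2 \right)}\right)^{2} = \left(\left(-11 + 8^{2} + 5 \cdot 8\right) + \left(-2\right)^{2}\right)^{2} = \left(\left(-11 + 64 + 40\right) + 4\right)^{2} = \left(93 + 4\right)^{2} = 97^{2} = 9409$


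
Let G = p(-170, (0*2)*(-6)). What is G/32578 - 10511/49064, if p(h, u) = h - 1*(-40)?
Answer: -13415603/61477192 ≈ -0.21822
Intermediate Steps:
p(h, u) = 40 + h (p(h, u) = h + 40 = 40 + h)
G = -130 (G = 40 - 170 = -130)
G/32578 - 10511/49064 = -130/32578 - 10511/49064 = -130*1/32578 - 10511*1/49064 = -5/1253 - 10511/49064 = -13415603/61477192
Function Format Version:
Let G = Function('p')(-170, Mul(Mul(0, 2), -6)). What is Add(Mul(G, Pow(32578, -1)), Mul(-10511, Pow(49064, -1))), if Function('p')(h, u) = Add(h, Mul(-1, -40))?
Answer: Rational(-13415603, 61477192) ≈ -0.21822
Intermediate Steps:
Function('p')(h, u) = Add(40, h) (Function('p')(h, u) = Add(h, 40) = Add(40, h))
G = -130 (G = Add(40, -170) = -130)
Add(Mul(G, Pow(32578, -1)), Mul(-10511, Pow(49064, -1))) = Add(Mul(-130, Pow(32578, -1)), Mul(-10511, Pow(49064, -1))) = Add(Mul(-130, Rational(1, 32578)), Mul(-10511, Rational(1, 49064))) = Add(Rational(-5, 1253), Rational(-10511, 49064)) = Rational(-13415603, 61477192)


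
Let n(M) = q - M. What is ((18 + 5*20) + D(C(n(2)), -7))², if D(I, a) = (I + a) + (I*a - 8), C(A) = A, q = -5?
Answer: 21025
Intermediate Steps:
n(M) = -5 - M
D(I, a) = -8 + I + a + I*a (D(I, a) = (I + a) + (-8 + I*a) = -8 + I + a + I*a)
((18 + 5*20) + D(C(n(2)), -7))² = ((18 + 5*20) + (-8 + (-5 - 1*2) - 7 + (-5 - 1*2)*(-7)))² = ((18 + 100) + (-8 + (-5 - 2) - 7 + (-5 - 2)*(-7)))² = (118 + (-8 - 7 - 7 - 7*(-7)))² = (118 + (-8 - 7 - 7 + 49))² = (118 + 27)² = 145² = 21025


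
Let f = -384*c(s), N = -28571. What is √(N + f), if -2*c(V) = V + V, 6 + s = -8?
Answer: I*√33947 ≈ 184.25*I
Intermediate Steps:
s = -14 (s = -6 - 8 = -14)
c(V) = -V (c(V) = -(V + V)/2 = -V)
f = -5376 (f = -(-384)*(-14) = -384*14 = -5376)
√(N + f) = √(-28571 - 5376) = √(-33947) = I*√33947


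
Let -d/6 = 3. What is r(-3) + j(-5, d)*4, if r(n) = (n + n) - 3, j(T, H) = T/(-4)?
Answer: -4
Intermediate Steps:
d = -18 (d = -6*3 = -18)
j(T, H) = -T/4 (j(T, H) = T*(-1/4) = -T/4)
r(n) = -3 + 2*n (r(n) = 2*n - 3 = -3 + 2*n)
r(-3) + j(-5, d)*4 = (-3 + 2*(-3)) - 1/4*(-5)*4 = (-3 - 6) + (5/4)*4 = -9 + 5 = -4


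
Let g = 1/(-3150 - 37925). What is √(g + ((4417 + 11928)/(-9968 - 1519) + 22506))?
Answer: 2*√1022452548607173498/13480815 ≈ 150.02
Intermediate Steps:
g = -1/41075 (g = 1/(-41075) = -1/41075 ≈ -2.4346e-5)
√(g + ((4417 + 11928)/(-9968 - 1519) + 22506)) = √(-1/41075 + ((4417 + 11928)/(-9968 - 1519) + 22506)) = √(-1/41075 + (16345/(-11487) + 22506)) = √(-1/41075 + (16345*(-1/11487) + 22506)) = √(-1/41075 + (-2335/1641 + 22506)) = √(-1/41075 + 36930011/1641) = √(1516900200184/67404075) = 2*√1022452548607173498/13480815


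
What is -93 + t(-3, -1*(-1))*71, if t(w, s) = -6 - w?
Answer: -306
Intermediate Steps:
-93 + t(-3, -1*(-1))*71 = -93 + (-6 - 1*(-3))*71 = -93 + (-6 + 3)*71 = -93 - 3*71 = -93 - 213 = -306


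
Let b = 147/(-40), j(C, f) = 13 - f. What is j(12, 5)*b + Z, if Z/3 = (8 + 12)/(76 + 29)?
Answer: -1009/35 ≈ -28.829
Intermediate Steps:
Z = 4/7 (Z = 3*((8 + 12)/(76 + 29)) = 3*(20/105) = 3*(20*(1/105)) = 3*(4/21) = 4/7 ≈ 0.57143)
b = -147/40 (b = 147*(-1/40) = -147/40 ≈ -3.6750)
j(12, 5)*b + Z = (13 - 1*5)*(-147/40) + 4/7 = (13 - 5)*(-147/40) + 4/7 = 8*(-147/40) + 4/7 = -147/5 + 4/7 = -1009/35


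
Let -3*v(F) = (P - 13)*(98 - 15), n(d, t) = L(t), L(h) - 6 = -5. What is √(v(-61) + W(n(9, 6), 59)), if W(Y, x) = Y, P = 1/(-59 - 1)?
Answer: √325015/30 ≈ 19.003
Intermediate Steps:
L(h) = 1 (L(h) = 6 - 5 = 1)
P = -1/60 (P = 1/(-60) = -1/60 ≈ -0.016667)
n(d, t) = 1
v(F) = 64823/180 (v(F) = -(-1/60 - 13)*(98 - 15)/3 = -(-781)*83/180 = -⅓*(-64823/60) = 64823/180)
√(v(-61) + W(n(9, 6), 59)) = √(64823/180 + 1) = √(65003/180) = √325015/30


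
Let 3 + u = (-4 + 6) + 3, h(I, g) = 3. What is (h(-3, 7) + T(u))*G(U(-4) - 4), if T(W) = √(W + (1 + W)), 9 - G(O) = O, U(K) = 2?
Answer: 33 + 11*√5 ≈ 57.597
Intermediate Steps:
G(O) = 9 - O
u = 2 (u = -3 + ((-4 + 6) + 3) = -3 + (2 + 3) = -3 + 5 = 2)
T(W) = √(1 + 2*W)
(h(-3, 7) + T(u))*G(U(-4) - 4) = (3 + √(1 + 2*2))*(9 - (2 - 4)) = (3 + √(1 + 4))*(9 - 1*(-2)) = (3 + √5)*(9 + 2) = (3 + √5)*11 = 33 + 11*√5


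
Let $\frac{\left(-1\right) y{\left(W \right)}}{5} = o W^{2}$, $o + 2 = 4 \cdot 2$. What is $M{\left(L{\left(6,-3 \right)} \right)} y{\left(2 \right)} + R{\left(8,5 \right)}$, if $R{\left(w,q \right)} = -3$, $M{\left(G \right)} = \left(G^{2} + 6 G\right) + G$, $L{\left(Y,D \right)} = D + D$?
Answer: $717$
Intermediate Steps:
$L{\left(Y,D \right)} = 2 D$
$o = 6$ ($o = -2 + 4 \cdot 2 = -2 + 8 = 6$)
$M{\left(G \right)} = G^{2} + 7 G$
$y{\left(W \right)} = - 30 W^{2}$ ($y{\left(W \right)} = - 5 \cdot 6 W^{2} = - 30 W^{2}$)
$M{\left(L{\left(6,-3 \right)} \right)} y{\left(2 \right)} + R{\left(8,5 \right)} = 2 \left(-3\right) \left(7 + 2 \left(-3\right)\right) \left(- 30 \cdot 2^{2}\right) - 3 = - 6 \left(7 - 6\right) \left(\left(-30\right) 4\right) - 3 = \left(-6\right) 1 \left(-120\right) - 3 = \left(-6\right) \left(-120\right) - 3 = 720 - 3 = 717$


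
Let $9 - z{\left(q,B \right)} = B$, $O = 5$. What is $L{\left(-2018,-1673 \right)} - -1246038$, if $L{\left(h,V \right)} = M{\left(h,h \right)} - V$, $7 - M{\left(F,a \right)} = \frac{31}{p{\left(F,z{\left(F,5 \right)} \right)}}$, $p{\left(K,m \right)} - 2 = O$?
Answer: $\frac{8733995}{7} \approx 1.2477 \cdot 10^{6}$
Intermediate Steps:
$z{\left(q,B \right)} = 9 - B$
$p{\left(K,m \right)} = 7$ ($p{\left(K,m \right)} = 2 + 5 = 7$)
$M{\left(F,a \right)} = \frac{18}{7}$ ($M{\left(F,a \right)} = 7 - \frac{31}{7} = \frac{18}{7}$)
$L{\left(h,V \right)} = \frac{18}{7} - V$
$L{\left(-2018,-1673 \right)} - -1246038 = \left(\frac{18}{7} - -1673\right) - -1246038 = \left(\frac{18}{7} + 1673\right) + 1246038 = \frac{11729}{7} + 1246038 = \frac{8733995}{7}$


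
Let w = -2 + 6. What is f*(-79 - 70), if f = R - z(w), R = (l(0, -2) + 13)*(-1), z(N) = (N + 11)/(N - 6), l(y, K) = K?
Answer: 1043/2 ≈ 521.50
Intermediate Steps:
w = 4
z(N) = (11 + N)/(-6 + N)
R = -11 (R = (-2 + 13)*(-1) = 11*(-1) = -11)
f = -7/2 (f = -11 - (11 + 4)/(-6 + 4) = -11 - 15/(-2) = -11 - (-1)*15/2 = -11 - 1*(-15/2) = -11 + 15/2 = -7/2 ≈ -3.5000)
f*(-79 - 70) = -7*(-79 - 70)/2 = -7/2*(-149) = 1043/2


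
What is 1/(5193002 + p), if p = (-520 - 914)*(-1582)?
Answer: 1/7461590 ≈ 1.3402e-7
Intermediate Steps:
p = 2268588 (p = -1434*(-1582) = 2268588)
1/(5193002 + p) = 1/(5193002 + 2268588) = 1/7461590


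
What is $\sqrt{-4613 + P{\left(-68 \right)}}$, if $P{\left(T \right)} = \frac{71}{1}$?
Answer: $i \sqrt{4542} \approx 67.394 i$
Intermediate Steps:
$P{\left(T \right)} = 71$ ($P{\left(T \right)} = 71 \cdot 1 = 71$)
$\sqrt{-4613 + P{\left(-68 \right)}} = \sqrt{-4613 + 71} = \sqrt{-4542} = i \sqrt{4542}$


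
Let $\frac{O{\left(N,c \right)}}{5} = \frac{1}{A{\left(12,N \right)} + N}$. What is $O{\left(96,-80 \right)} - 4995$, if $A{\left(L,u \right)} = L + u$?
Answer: $- \frac{1018975}{204} \approx -4995.0$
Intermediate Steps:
$O{\left(N,c \right)} = \frac{5}{12 + 2 N}$ ($O{\left(N,c \right)} = \frac{5}{\left(12 + N\right) + N} = \frac{5}{12 + 2 N}$)
$O{\left(96,-80 \right)} - 4995 = \frac{5}{2 \left(6 + 96\right)} - 4995 = \frac{5}{2 \cdot 102} - 4995 = \frac{5}{2} \cdot \frac{1}{102} - 4995 = \frac{5}{204} - 4995 = - \frac{1018975}{204}$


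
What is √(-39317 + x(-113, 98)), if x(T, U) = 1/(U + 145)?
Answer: I*√28662090/27 ≈ 198.29*I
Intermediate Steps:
x(T, U) = 1/(145 + U)
√(-39317 + x(-113, 98)) = √(-39317 + 1/(145 + 98)) = √(-39317 + 1/243) = √(-9554030/243) = I*√28662090/27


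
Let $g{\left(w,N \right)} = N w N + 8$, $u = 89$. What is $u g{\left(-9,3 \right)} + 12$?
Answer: $-6485$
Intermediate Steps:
$g{\left(w,N \right)} = 8 + w N^{2}$ ($g{\left(w,N \right)} = w N^{2} + 8 = 8 + w N^{2}$)
$u g{\left(-9,3 \right)} + 12 = 89 \left(8 - 9 \cdot 3^{2}\right) + 12 = 89 \left(8 - 81\right) + 12 = 89 \left(-73\right) + 12 = -6497 + 12 = -6485$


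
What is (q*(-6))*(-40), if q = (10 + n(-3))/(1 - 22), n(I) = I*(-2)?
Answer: -1280/7 ≈ -182.86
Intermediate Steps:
n(I) = -2*I
q = -16/21 (q = (10 - 2*(-3))/(1 - 22) = (10 + 6)/(-21) = 16*(-1/21) = -16/21 ≈ -0.76190)
(q*(-6))*(-40) = -16/21*(-6)*(-40) = (32/7)*(-40) = -1280/7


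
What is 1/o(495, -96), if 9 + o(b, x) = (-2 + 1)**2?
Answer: -1/8 ≈ -0.12500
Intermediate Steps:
o(b, x) = -8 (o(b, x) = -9 + (-2 + 1)**2 = -9 + (-1)**2 = -9 + 1 = -8)
1/o(495, -96) = 1/(-8) = -1/8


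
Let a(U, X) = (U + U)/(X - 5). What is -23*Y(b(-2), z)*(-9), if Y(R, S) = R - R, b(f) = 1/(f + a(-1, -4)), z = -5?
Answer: 0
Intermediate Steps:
a(U, X) = 2*U/(-5 + X) (a(U, X) = (2*U)/(-5 + X) = 2*U/(-5 + X))
b(f) = 1/(2/9 + f) (b(f) = 1/(f + 2*(-1)/(-5 - 4)) = 1/(f + 2*(-1)/(-9)) = 1/(f + 2*(-1)*(-⅑)) = 1/(f + 2/9) = 1/(2/9 + f))
Y(R, S) = 0
-23*Y(b(-2), z)*(-9) = -23*0*(-9) = 0*(-9) = 0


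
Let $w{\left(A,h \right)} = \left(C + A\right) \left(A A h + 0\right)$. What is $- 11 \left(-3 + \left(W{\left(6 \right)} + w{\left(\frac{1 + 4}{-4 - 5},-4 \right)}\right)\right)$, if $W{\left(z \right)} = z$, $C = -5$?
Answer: $- \frac{79057}{729} \approx -108.45$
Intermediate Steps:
$w{\left(A,h \right)} = h A^{2} \left(-5 + A\right)$ ($w{\left(A,h \right)} = \left(-5 + A\right) \left(A A h + 0\right) = \left(-5 + A\right) \left(A^{2} h + 0\right) = \left(-5 + A\right) \left(h A^{2} + 0\right) = \left(-5 + A\right) h A^{2} = h A^{2} \left(-5 + A\right)$)
$- 11 \left(-3 + \left(W{\left(6 \right)} + w{\left(\frac{1 + 4}{-4 - 5},-4 \right)}\right)\right) = - 11 \left(-3 - \left(-6 + 4 \left(\frac{1 + 4}{-4 - 5}\right)^{2} \left(-5 + \frac{1 + 4}{-4 - 5}\right)\right)\right) = - 11 \left(-3 - \left(-6 + 4 \left(\frac{5}{-9}\right)^{2} \left(-5 + \frac{5}{-9}\right)\right)\right) = - 11 \left(-3 - \left(-6 + 4 \left(5 \left(- \frac{1}{9}\right)\right)^{2} \left(-5 + 5 \left(- \frac{1}{9}\right)\right)\right)\right) = - 11 \left(-3 - \left(-6 + 4 \left(- \frac{5}{9}\right)^{2} \left(-5 - \frac{5}{9}\right)\right)\right) = - 11 \left(-3 - \left(-6 + \frac{100}{81} \left(- \frac{50}{9}\right)\right)\right) = - 11 \left(-3 + \left(6 + \frac{5000}{729}\right)\right) = - 11 \left(-3 + \frac{9374}{729}\right) = \left(-11\right) \frac{7187}{729} = - \frac{79057}{729}$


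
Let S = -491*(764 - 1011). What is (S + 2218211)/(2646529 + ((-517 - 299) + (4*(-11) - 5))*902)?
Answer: 2339488/1866299 ≈ 1.2535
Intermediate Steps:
S = 121277 (S = -491*(-247) = 121277)
(S + 2218211)/(2646529 + ((-517 - 299) + (4*(-11) - 5))*902) = (121277 + 2218211)/(2646529 + ((-517 - 299) + (4*(-11) - 5))*902) = 2339488/(2646529 + (-816 + (-44 - 5))*902) = 2339488/(2646529 + (-816 - 49)*902) = 2339488/(2646529 - 865*902) = 2339488/(2646529 - 780230) = 2339488/1866299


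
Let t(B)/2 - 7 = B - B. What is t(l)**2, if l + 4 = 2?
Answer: 196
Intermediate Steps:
l = -2 (l = -4 + 2 = -2)
t(B) = 14 (t(B) = 14 + 2*(B - B) = 14 + 2*0 = 14 + 0 = 14)
t(l)**2 = 14**2 = 196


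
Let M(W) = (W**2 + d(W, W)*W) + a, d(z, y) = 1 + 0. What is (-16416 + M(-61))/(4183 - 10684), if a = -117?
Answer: 4291/2167 ≈ 1.9802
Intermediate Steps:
d(z, y) = 1
M(W) = -117 + W + W**2 (M(W) = (W**2 + 1*W) - 117 = (W**2 + W) - 117 = (W + W**2) - 117 = -117 + W + W**2)
(-16416 + M(-61))/(4183 - 10684) = (-16416 + (-117 - 61 + (-61)**2))/(4183 - 10684) = (-16416 + (-117 - 61 + 3721))/(-6501) = (-16416 + 3543)*(-1/6501) = -12873*(-1/6501) = 4291/2167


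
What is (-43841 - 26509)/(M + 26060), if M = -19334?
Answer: -11725/1121 ≈ -10.459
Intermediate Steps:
(-43841 - 26509)/(M + 26060) = (-43841 - 26509)/(-19334 + 26060) = -70350/6726 = -70350*1/6726 = -11725/1121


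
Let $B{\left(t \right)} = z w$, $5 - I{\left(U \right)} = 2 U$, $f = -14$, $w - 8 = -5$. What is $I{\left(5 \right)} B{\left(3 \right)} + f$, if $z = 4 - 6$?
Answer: $16$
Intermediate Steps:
$w = 3$ ($w = 8 - 5 = 3$)
$z = -2$ ($z = 4 - 6 = -2$)
$I{\left(U \right)} = 5 - 2 U$
$B{\left(t \right)} = -6$ ($B{\left(t \right)} = \left(-2\right) 3 = -6$)
$I{\left(5 \right)} B{\left(3 \right)} + f = \left(5 - 10\right) \left(-6\right) - 14 = \left(-5\right) \left(-6\right) - 14 = 30 - 14 = 16$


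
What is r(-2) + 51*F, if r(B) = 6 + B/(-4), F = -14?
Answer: -1415/2 ≈ -707.50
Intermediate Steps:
r(B) = 6 - B/4 (r(B) = 6 + B*(-¼) = 6 - B/4)
r(-2) + 51*F = (6 - ¼*(-2)) + 51*(-14) = (6 + ½) - 714 = 13/2 - 714 = -1415/2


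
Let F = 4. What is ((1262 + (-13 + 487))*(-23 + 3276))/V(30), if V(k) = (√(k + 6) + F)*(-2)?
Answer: -1411802/5 ≈ -2.8236e+5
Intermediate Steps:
V(k) = -8 - 2*√(6 + k) (V(k) = (√(k + 6) + 4)*(-2) = (√(6 + k) + 4)*(-2) = (4 + √(6 + k))*(-2) = -8 - 2*√(6 + k))
((1262 + (-13 + 487))*(-23 + 3276))/V(30) = ((1262 + (-13 + 487))*(-23 + 3276))/(-8 - 2*√(6 + 30)) = ((1262 + 474)*3253)/(-8 - 2*√36) = (1736*3253)/(-8 - 2*6) = 5647208/(-8 - 12) = 5647208/(-20) = 5647208*(-1/20) = -1411802/5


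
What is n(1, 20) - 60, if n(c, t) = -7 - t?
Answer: -87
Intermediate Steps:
n(1, 20) - 60 = (-7 - 1*20) - 60 = (-7 - 20) - 60 = -27 - 60 = -87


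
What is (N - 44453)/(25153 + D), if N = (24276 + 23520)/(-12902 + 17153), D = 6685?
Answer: -62973969/45114446 ≈ -1.3959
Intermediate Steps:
N = 15932/1417 (N = 47796/4251 = 47796*(1/4251) = 15932/1417 ≈ 11.243)
(N - 44453)/(25153 + D) = (15932/1417 - 44453)/(25153 + 6685) = -62973969/1417/31838 = -62973969/1417*1/31838 = -62973969/45114446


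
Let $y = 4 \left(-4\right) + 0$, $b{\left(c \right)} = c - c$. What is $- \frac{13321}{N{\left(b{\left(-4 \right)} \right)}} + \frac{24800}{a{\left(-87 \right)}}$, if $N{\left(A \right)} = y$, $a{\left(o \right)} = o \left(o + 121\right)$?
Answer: $\frac{19503359}{23664} \approx 824.18$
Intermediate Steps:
$b{\left(c \right)} = 0$
$a{\left(o \right)} = o \left(121 + o\right)$
$y = -16$ ($y = -16 + 0 = -16$)
$N{\left(A \right)} = -16$
$- \frac{13321}{N{\left(b{\left(-4 \right)} \right)}} + \frac{24800}{a{\left(-87 \right)}} = - \frac{13321}{-16} + \frac{24800}{\left(-87\right) \left(121 - 87\right)} = \left(-13321\right) \left(- \frac{1}{16}\right) + \frac{24800}{\left(-87\right) 34} = \frac{13321}{16} + \frac{24800}{-2958} = \frac{13321}{16} + 24800 \left(- \frac{1}{2958}\right) = \frac{13321}{16} - \frac{12400}{1479} = \frac{19503359}{23664}$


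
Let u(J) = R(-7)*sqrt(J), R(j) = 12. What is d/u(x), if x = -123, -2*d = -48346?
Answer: -24173*I*sqrt(123)/1476 ≈ -181.63*I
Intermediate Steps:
d = 24173 (d = -1/2*(-48346) = 24173)
u(J) = 12*sqrt(J)
d/u(x) = 24173/((12*sqrt(-123))) = 24173/((12*(I*sqrt(123)))) = 24173/((12*I*sqrt(123))) = 24173*(-I*sqrt(123)/1476) = -24173*I*sqrt(123)/1476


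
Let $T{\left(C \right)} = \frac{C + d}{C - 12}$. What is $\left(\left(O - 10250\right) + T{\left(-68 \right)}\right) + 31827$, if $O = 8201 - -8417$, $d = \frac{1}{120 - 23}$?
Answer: $\frac{59279959}{1552} \approx 38196.0$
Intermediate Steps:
$d = \frac{1}{97} \approx 0.010309$
$T{\left(C \right)} = \frac{\frac{1}{97} + C}{-12 + C}$ ($T{\left(C \right)} = \frac{C + \frac{1}{97}}{C - 12} = \frac{\frac{1}{97} + C}{-12 + C}$)
$O = 16618$ ($O = 8201 + 8417 = 16618$)
$\left(\left(O - 10250\right) + T{\left(-68 \right)}\right) + 31827 = \left(\left(16618 - 10250\right) + \frac{\frac{1}{97} - 68}{-12 - 68}\right) + 31827 = \left(6368 + \frac{1}{-80} \left(- \frac{6595}{97}\right)\right) + 31827 = \left(6368 - - \frac{1319}{1552}\right) + 31827 = \left(6368 + \frac{1319}{1552}\right) + 31827 = \frac{9884455}{1552} + 31827 = \frac{59279959}{1552}$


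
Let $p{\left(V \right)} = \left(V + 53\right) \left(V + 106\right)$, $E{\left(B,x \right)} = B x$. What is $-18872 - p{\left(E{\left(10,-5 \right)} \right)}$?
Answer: $-19040$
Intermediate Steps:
$p{\left(V \right)} = \left(53 + V\right) \left(106 + V\right)$
$-18872 - p{\left(E{\left(10,-5 \right)} \right)} = -18872 - \left(5618 + \left(10 \left(-5\right)\right)^{2} + 159 \cdot 10 \left(-5\right)\right) = -18872 - \left(5618 + \left(-50\right)^{2} + 159 \left(-50\right)\right) = -18872 - \left(5618 + 2500 - 7950\right) = -18872 - 168 = -19040$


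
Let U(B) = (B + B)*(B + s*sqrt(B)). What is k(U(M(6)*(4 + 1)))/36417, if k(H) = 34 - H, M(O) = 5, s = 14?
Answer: -1572/12139 ≈ -0.12950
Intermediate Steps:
U(B) = 2*B*(B + 14*sqrt(B)) (U(B) = (B + B)*(B + 14*sqrt(B)) = (2*B)*(B + 14*sqrt(B)) = 2*B*(B + 14*sqrt(B)))
k(U(M(6)*(4 + 1)))/36417 = (34 - (2*(5*(4 + 1))**2 + 28*(5*(4 + 1))**(3/2)))/36417 = (34 - (2*(5*5)**2 + 28*(5*5)**(3/2)))*(1/36417) = (34 - (2*25**2 + 28*25**(3/2)))*(1/36417) = (34 - (2*625 + 28*125))*(1/36417) = (34 - (1250 + 3500))*(1/36417) = (34 - 1*4750)*(1/36417) = (34 - 4750)*(1/36417) = -4716*1/36417 = -1572/12139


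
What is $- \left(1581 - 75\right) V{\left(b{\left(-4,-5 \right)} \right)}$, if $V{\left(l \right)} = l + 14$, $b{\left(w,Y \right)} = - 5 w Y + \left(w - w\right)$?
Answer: $129516$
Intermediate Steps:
$b{\left(w,Y \right)} = - 5 Y w$ ($b{\left(w,Y \right)} = - 5 Y w + 0 = - 5 Y w$)
$V{\left(l \right)} = 14 + l$
$- \left(1581 - 75\right) V{\left(b{\left(-4,-5 \right)} \right)} = - \left(1581 - 75\right) \left(14 - \left(-25\right) \left(-4\right)\right) = - 1506 \left(14 - 100\right) = - 1506 \left(-86\right) = \left(-1\right) \left(-129516\right) = 129516$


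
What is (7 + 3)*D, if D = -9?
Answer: -90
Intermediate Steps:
(7 + 3)*D = (7 + 3)*(-9) = 10*(-9) = -90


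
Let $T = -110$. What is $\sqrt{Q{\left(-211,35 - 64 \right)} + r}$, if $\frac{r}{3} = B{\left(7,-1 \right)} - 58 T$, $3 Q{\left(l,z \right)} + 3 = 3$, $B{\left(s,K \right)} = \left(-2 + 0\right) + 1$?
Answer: $\sqrt{19137} \approx 138.34$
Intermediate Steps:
$B{\left(s,K \right)} = -1$ ($B{\left(s,K \right)} = -2 + 1 = -1$)
$Q{\left(l,z \right)} = 0$ ($Q{\left(l,z \right)} = -1 + \frac{1}{3} \cdot 3 = -1 + 1 = 0$)
$r = 19137$ ($r = 3 \left(-1 - -6380\right) = 3 \left(-1 + 6380\right) = 3 \cdot 6379 = 19137$)
$\sqrt{Q{\left(-211,35 - 64 \right)} + r} = \sqrt{0 + 19137} = \sqrt{19137}$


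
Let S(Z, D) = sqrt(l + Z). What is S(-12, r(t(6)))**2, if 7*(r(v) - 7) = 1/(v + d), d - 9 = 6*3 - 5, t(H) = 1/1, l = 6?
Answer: -6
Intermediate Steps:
t(H) = 1
d = 22 (d = 9 + (6*3 - 5) = 9 + (18 - 5) = 9 + 13 = 22)
r(v) = 7 + 1/(7*(22 + v)) (r(v) = 7 + 1/(7*(v + 22)) = 7 + 1/(7*(22 + v)))
S(Z, D) = sqrt(6 + Z)
S(-12, r(t(6)))**2 = (sqrt(6 - 12))**2 = (sqrt(-6))**2 = (I*sqrt(6))**2 = -6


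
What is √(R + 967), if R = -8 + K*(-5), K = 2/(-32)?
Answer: √15349/4 ≈ 30.973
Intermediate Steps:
K = -1/16 (K = 2*(-1/32) = -1/16 ≈ -0.062500)
R = -123/16 (R = -8 - 1/16*(-5) = -8 + 5/16 = -123/16 ≈ -7.6875)
√(R + 967) = √(-123/16 + 967) = √(15349/16) = √15349/4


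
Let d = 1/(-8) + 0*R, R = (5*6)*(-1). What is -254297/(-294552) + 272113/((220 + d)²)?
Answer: 5916506932121/911367746712 ≈ 6.4919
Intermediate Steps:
R = -30 (R = 30*(-1) = -30)
d = -⅛ (d = 1/(-8) + 0*(-30) = -⅛ + 0 = -⅛ ≈ -0.12500)
-254297/(-294552) + 272113/((220 + d)²) = -254297/(-294552) + 272113/((220 - ⅛)²) = -254297*(-1/294552) + 272113/((1759/8)²) = 254297/294552 + 272113/(3094081/64) = 254297/294552 + 272113*(64/3094081) = 254297/294552 + 17415232/3094081 = 5916506932121/911367746712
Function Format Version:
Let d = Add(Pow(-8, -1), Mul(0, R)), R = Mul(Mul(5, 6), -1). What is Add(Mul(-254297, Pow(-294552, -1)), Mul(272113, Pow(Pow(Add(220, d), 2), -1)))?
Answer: Rational(5916506932121, 911367746712) ≈ 6.4919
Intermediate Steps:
R = -30 (R = Mul(30, -1) = -30)
d = Rational(-1, 8) (d = Add(Pow(-8, -1), Mul(0, -30)) = Add(Rational(-1, 8), 0) = Rational(-1, 8) ≈ -0.12500)
Add(Mul(-254297, Pow(-294552, -1)), Mul(272113, Pow(Pow(Add(220, d), 2), -1))) = Add(Mul(-254297, Pow(-294552, -1)), Mul(272113, Pow(Pow(Add(220, Rational(-1, 8)), 2), -1))) = Add(Mul(-254297, Rational(-1, 294552)), Mul(272113, Pow(Pow(Rational(1759, 8), 2), -1))) = Add(Rational(254297, 294552), Mul(272113, Pow(Rational(3094081, 64), -1))) = Add(Rational(254297, 294552), Mul(272113, Rational(64, 3094081))) = Add(Rational(254297, 294552), Rational(17415232, 3094081)) = Rational(5916506932121, 911367746712)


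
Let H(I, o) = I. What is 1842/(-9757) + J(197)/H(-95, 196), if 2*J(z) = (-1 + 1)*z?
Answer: -1842/9757 ≈ -0.18879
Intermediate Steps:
J(z) = 0 (J(z) = ((-1 + 1)*z)/2 = (0*z)/2 = (1/2)*0 = 0)
1842/(-9757) + J(197)/H(-95, 196) = 1842/(-9757) + 0/(-95) = 1842*(-1/9757) + 0*(-1/95) = -1842/9757 + 0 = -1842/9757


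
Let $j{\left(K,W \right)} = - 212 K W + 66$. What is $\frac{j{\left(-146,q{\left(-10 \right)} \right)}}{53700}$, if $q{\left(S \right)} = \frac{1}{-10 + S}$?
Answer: $- \frac{1852}{67125} \approx -0.02759$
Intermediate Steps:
$j{\left(K,W \right)} = 66 - 212 K W$ ($j{\left(K,W \right)} = - 212 K W + 66 = 66 - 212 K W$)
$\frac{j{\left(-146,q{\left(-10 \right)} \right)}}{53700} = \frac{66 - - \frac{30952}{-10 - 10}}{53700} = \left(66 - - \frac{30952}{-20}\right) \frac{1}{53700} = \left(66 - \left(-30952\right) \left(- \frac{1}{20}\right)\right) \frac{1}{53700} = \left(66 - \frac{7738}{5}\right) \frac{1}{53700} = \left(- \frac{7408}{5}\right) \frac{1}{53700} = - \frac{1852}{67125}$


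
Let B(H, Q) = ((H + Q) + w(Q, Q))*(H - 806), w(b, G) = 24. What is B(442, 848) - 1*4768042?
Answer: -5246338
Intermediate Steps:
B(H, Q) = (-806 + H)*(24 + H + Q) (B(H, Q) = ((H + Q) + 24)*(H - 806) = (24 + H + Q)*(-806 + H) = (-806 + H)*(24 + H + Q))
B(442, 848) - 1*4768042 = (-19344 + 442**2 - 806*848 - 782*442 + 442*848) - 1*4768042 = (-19344 + 195364 - 683488 - 345644 + 374816) - 4768042 = -478296 - 4768042 = -5246338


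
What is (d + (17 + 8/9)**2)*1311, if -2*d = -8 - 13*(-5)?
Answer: 20637325/54 ≈ 3.8217e+5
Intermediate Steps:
d = -57/2 (d = -(-8 - 13*(-5))/2 = -(-8 + 65)/2 = -1/2*57 = -57/2 ≈ -28.500)
(d + (17 + 8/9)**2)*1311 = (-57/2 + (17 + 8/9)**2)*1311 = (-57/2 + (161/9)**2)*1311 = (-57/2 + 25921/81)*1311 = (47225/162)*1311 = 20637325/54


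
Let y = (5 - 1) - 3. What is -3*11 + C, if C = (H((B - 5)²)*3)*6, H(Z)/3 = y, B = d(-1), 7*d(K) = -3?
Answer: 21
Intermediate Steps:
d(K) = -3/7 (d(K) = (⅐)*(-3) = -3/7)
B = -3/7 ≈ -0.42857
y = 1 (y = 4 - 3 = 1)
H(Z) = 3 (H(Z) = 3*1 = 3)
C = 54 (C = (3*3)*6 = 9*6 = 54)
-3*11 + C = -3*11 + 54 = -33 + 54 = 21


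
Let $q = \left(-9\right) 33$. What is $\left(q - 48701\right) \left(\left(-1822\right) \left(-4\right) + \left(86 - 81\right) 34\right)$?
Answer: $-365427084$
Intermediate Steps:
$q = -297$
$\left(q - 48701\right) \left(\left(-1822\right) \left(-4\right) + \left(86 - 81\right) 34\right) = \left(-297 - 48701\right) \left(\left(-1822\right) \left(-4\right) + \left(86 - 81\right) 34\right) = - 48998 \left(7288 + 5 \cdot 34\right) = - 48998 \left(7288 + 170\right) = \left(-48998\right) 7458 = -365427084$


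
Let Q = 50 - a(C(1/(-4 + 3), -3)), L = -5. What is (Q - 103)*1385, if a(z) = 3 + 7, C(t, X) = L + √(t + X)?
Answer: -87255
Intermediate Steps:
C(t, X) = -5 + √(X + t) (C(t, X) = -5 + √(t + X) = -5 + √(X + t))
a(z) = 10
Q = 40 (Q = 50 - 1*10 = 50 - 10 = 40)
(Q - 103)*1385 = (40 - 103)*1385 = -63*1385 = -87255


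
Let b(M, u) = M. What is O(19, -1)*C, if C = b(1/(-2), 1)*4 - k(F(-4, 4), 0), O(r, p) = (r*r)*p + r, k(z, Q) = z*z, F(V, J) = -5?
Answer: 9234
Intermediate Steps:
k(z, Q) = z²
O(r, p) = r + p*r² (O(r, p) = r²*p + r = p*r² + r = r + p*r²)
C = -27 (C = 4/(-2) - 1*(-5)² = -½*4 - 1*25 = -2 - 25 = -27)
O(19, -1)*C = (19*(1 - 1*19))*(-27) = (19*(1 - 19))*(-27) = (19*(-18))*(-27) = -342*(-27) = 9234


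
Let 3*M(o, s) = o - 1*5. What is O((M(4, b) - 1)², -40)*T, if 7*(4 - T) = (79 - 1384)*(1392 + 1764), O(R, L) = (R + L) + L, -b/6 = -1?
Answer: -2899500032/63 ≈ -4.6024e+7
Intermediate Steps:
b = 6 (b = -6*(-1) = 6)
M(o, s) = -5/3 + o/3 (M(o, s) = (o - 1*5)/3 = (o - 5)/3 = (-5 + o)/3 = -5/3 + o/3)
O(R, L) = R + 2*L (O(R, L) = (L + R) + L = R + 2*L)
T = 4118608/7 (T = 4 - (79 - 1384)*(1392 + 1764)/7 = 4 - (-1305)*3156/7 = 4 - ⅐*(-4118580) = 4 + 4118580/7 = 4118608/7 ≈ 5.8837e+5)
O((M(4, b) - 1)², -40)*T = (((-5/3 + (⅓)*4) - 1)² + 2*(-40))*(4118608/7) = (((-5/3 + 4/3) - 1)² - 80)*(4118608/7) = ((-⅓ - 1)² - 80)*(4118608/7) = ((-4/3)² - 80)*(4118608/7) = (16/9 - 80)*(4118608/7) = -704/9*4118608/7 = -2899500032/63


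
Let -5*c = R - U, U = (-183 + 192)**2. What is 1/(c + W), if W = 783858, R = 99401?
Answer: 1/763994 ≈ 1.3089e-6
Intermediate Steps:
U = 81 (U = 9**2 = 81)
c = -19864 (c = -(99401 - 1*81)/5 = -(99401 - 81)/5 = -1/5*99320 = -19864)
1/(c + W) = 1/(-19864 + 783858) = 1/763994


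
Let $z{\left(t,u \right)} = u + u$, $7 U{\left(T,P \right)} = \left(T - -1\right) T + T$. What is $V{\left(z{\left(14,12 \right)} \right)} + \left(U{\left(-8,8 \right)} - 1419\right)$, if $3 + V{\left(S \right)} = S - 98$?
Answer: $- \frac{10424}{7} \approx -1489.1$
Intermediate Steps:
$U{\left(T,P \right)} = \frac{T}{7} + \frac{T \left(1 + T\right)}{7}$ ($U{\left(T,P \right)} = \frac{\left(T - -1\right) T + T}{7} = \frac{\left(T + 1\right) T + T}{7} = \frac{\left(1 + T\right) T + T}{7} = \frac{T \left(1 + T\right) + T}{7} = \frac{T + T \left(1 + T\right)}{7} = \frac{T}{7} + \frac{T \left(1 + T\right)}{7}$)
$z{\left(t,u \right)} = 2 u$
$V{\left(S \right)} = -101 + S$ ($V{\left(S \right)} = -3 + \left(S - 98\right) = -3 + \left(-98 + S\right) = -101 + S$)
$V{\left(z{\left(14,12 \right)} \right)} + \left(U{\left(-8,8 \right)} - 1419\right) = \left(-101 + 2 \cdot 12\right) - \left(1419 + \frac{8 \left(2 - 8\right)}{7}\right) = \left(-101 + 24\right) - \left(1419 + \frac{8}{7} \left(-6\right)\right) = -77 + \left(\frac{48}{7} - 1419\right) = -77 - \frac{9885}{7} = - \frac{10424}{7}$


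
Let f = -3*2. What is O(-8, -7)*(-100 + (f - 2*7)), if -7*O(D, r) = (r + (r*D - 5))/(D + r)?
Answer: -352/7 ≈ -50.286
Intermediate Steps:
O(D, r) = -(-5 + r + D*r)/(7*(D + r)) (O(D, r) = -(r + (r*D - 5))/(7*(D + r)) = -(r + (D*r - 5))/(7*(D + r)) = -(r + (-5 + D*r))/(7*(D + r)) = -(-5 + r + D*r)/(7*(D + r)))
f = -6
O(-8, -7)*(-100 + (f - 2*7)) = ((5 - 1*(-7) - 1*(-8)*(-7))/(7*(-8 - 7)))*(-100 + (-6 - 2*7)) = ((⅐)*(5 + 7 - 56)/(-15))*(-100 + (-6 - 14)) = ((⅐)*(-1/15)*(-44))*(-100 - 20) = (44/105)*(-120) = -352/7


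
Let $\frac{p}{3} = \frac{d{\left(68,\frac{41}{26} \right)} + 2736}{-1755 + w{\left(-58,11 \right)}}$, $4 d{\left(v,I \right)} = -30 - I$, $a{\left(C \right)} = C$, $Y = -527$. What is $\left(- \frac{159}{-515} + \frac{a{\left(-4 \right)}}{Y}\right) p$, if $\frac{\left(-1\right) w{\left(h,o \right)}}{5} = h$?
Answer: $- \frac{73075412157}{41351265800} \approx -1.7672$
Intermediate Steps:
$d{\left(v,I \right)} = - \frac{15}{2} - \frac{I}{4}$ ($d{\left(v,I \right)} = \frac{-30 - I}{4} = - \frac{15}{2} - \frac{I}{4}$)
$w{\left(h,o \right)} = - 5 h$
$p = - \frac{851169}{152360}$ ($p = 3 \frac{\left(- \frac{15}{2} - \frac{41 \cdot \frac{1}{26}}{4}\right) + 2736}{-1755 - -290} = 3 \frac{\left(- \frac{15}{2} - \frac{41 \cdot \frac{1}{26}}{4}\right) + 2736}{-1755 + 290} = 3 \frac{\left(- \frac{15}{2} - \frac{41}{104}\right) + 2736}{-1465} = 3 \left(\left(- \frac{15}{2} - \frac{41}{104}\right) + 2736\right) \left(- \frac{1}{1465}\right) = 3 \left(- \frac{821}{104} + 2736\right) \left(- \frac{1}{1465}\right) = 3 \cdot \frac{283723}{104} \left(- \frac{1}{1465}\right) = 3 \left(- \frac{283723}{152360}\right) = - \frac{851169}{152360} \approx -5.5866$)
$\left(- \frac{159}{-515} + \frac{a{\left(-4 \right)}}{Y}\right) p = \left(- \frac{159}{-515} - \frac{4}{-527}\right) \left(- \frac{851169}{152360}\right) = \left(\left(-159\right) \left(- \frac{1}{515}\right) - - \frac{4}{527}\right) \left(- \frac{851169}{152360}\right) = \left(\frac{159}{515} + \frac{4}{527}\right) \left(- \frac{851169}{152360}\right) = \frac{85853}{271405} \left(- \frac{851169}{152360}\right) = - \frac{73075412157}{41351265800}$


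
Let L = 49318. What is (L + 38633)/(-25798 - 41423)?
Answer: -29317/22407 ≈ -1.3084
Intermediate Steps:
(L + 38633)/(-25798 - 41423) = (49318 + 38633)/(-25798 - 41423) = 87951/(-67221) = 87951*(-1/67221) = -29317/22407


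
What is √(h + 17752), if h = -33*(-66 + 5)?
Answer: √19765 ≈ 140.59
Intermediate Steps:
h = 2013 (h = -33*(-61) = 2013)
√(h + 17752) = √(2013 + 17752) = √19765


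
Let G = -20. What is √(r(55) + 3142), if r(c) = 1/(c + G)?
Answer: 3*√427665/35 ≈ 56.054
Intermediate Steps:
r(c) = 1/(-20 + c) (r(c) = 1/(c - 20) = 1/(-20 + c))
√(r(55) + 3142) = √(1/(-20 + 55) + 3142) = √(1/35 + 3142) = √(109971/35) = 3*√427665/35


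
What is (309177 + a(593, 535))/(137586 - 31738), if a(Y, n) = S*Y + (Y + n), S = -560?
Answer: -21775/105848 ≈ -0.20572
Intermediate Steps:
a(Y, n) = n - 559*Y (a(Y, n) = -560*Y + (Y + n) = n - 559*Y)
(309177 + a(593, 535))/(137586 - 31738) = (309177 + (535 - 559*593))/(137586 - 31738) = (309177 + (535 - 331487))/105848 = (309177 - 330952)*(1/105848) = -21775*1/105848 = -21775/105848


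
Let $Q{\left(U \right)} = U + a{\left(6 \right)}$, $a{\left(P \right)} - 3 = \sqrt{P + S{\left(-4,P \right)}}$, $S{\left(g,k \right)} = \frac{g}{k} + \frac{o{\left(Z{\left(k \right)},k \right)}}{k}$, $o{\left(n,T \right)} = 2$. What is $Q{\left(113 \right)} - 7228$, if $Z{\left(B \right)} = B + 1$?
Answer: $-7112 + \frac{\sqrt{51}}{3} \approx -7109.6$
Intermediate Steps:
$Z{\left(B \right)} = 1 + B$
$S{\left(g,k \right)} = \frac{2}{k} + \frac{g}{k}$ ($S{\left(g,k \right)} = \frac{g}{k} + \frac{2}{k} = \frac{2}{k} + \frac{g}{k}$)
$a{\left(P \right)} = 3 + \sqrt{P - \frac{2}{P}}$ ($a{\left(P \right)} = 3 + \sqrt{P + \frac{2 - 4}{P}} = 3 + \sqrt{P + \frac{1}{P} \left(-2\right)} = 3 + \sqrt{P - \frac{2}{P}}$)
$Q{\left(U \right)} = 3 + U + \frac{\sqrt{51}}{3}$ ($Q{\left(U \right)} = U + \left(3 + \sqrt{6 - \frac{2}{6}}\right) = U + \left(3 + \sqrt{6 - \frac{1}{3}}\right) = U + \left(3 + \sqrt{\frac{17}{3}}\right) = U + \left(3 + \frac{\sqrt{51}}{3}\right) = 3 + U + \frac{\sqrt{51}}{3}$)
$Q{\left(113 \right)} - 7228 = \left(3 + 113 + \frac{\sqrt{51}}{3}\right) - 7228 = \left(116 + \frac{\sqrt{51}}{3}\right) - 7228 = -7112 + \frac{\sqrt{51}}{3}$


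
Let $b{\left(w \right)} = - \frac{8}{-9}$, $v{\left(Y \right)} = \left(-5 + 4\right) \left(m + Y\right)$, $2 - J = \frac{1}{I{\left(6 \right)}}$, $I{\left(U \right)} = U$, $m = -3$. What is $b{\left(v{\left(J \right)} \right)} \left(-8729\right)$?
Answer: $- \frac{69832}{9} \approx -7759.1$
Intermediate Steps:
$J = \frac{11}{6}$ ($J = 2 - \frac{1}{6} = \frac{11}{6} \approx 1.8333$)
$v{\left(Y \right)} = 3 - Y$ ($v{\left(Y \right)} = \left(-5 + 4\right) \left(-3 + Y\right) = - (-3 + Y) = 3 - Y$)
$b{\left(w \right)} = \frac{8}{9}$ ($b{\left(w \right)} = \left(-8\right) \left(- \frac{1}{9}\right) = \frac{8}{9}$)
$b{\left(v{\left(J \right)} \right)} \left(-8729\right) = \frac{8}{9} \left(-8729\right) = - \frac{69832}{9}$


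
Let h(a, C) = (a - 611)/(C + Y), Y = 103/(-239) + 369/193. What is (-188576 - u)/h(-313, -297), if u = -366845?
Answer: 115717014023/2029588 ≈ 57015.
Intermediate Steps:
Y = 68312/46127 (Y = 103*(-1/239) + 369*(1/193) = -103/239 + 369/193 = 68312/46127 ≈ 1.4810)
h(a, C) = (-611 + a)/(68312/46127 + C) (h(a, C) = (a - 611)/(C + 68312/46127) = (-611 + a)/(68312/46127 + C))
(-188576 - u)/h(-313, -297) = (-188576 - 1*(-366845))/((46127*(-611 - 313)/(68312 + 46127*(-297)))) = (-188576 + 366845)/((46127*(-924)/(68312 - 13699719))) = 178269/((46127*(-924)/(-13631407))) = 178269/((46127*(-1/13631407)*(-924))) = 178269/(42621348/13631407) = 178269*(13631407/42621348) = 115717014023/2029588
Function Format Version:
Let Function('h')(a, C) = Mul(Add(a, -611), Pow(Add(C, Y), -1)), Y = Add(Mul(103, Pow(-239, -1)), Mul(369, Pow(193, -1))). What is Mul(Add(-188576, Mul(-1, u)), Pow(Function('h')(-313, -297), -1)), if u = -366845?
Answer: Rational(115717014023, 2029588) ≈ 57015.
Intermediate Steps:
Y = Rational(68312, 46127) (Y = Add(Mul(103, Rational(-1, 239)), Mul(369, Rational(1, 193))) = Add(Rational(-103, 239), Rational(369, 193)) = Rational(68312, 46127) ≈ 1.4810)
Function('h')(a, C) = Mul(Pow(Add(Rational(68312, 46127), C), -1), Add(-611, a)) (Function('h')(a, C) = Mul(Add(a, -611), Pow(Add(C, Rational(68312, 46127)), -1)) = Mul(Add(-611, a), Pow(Add(Rational(68312, 46127), C), -1)) = Mul(Pow(Add(Rational(68312, 46127), C), -1), Add(-611, a)))
Mul(Add(-188576, Mul(-1, u)), Pow(Function('h')(-313, -297), -1)) = Mul(Add(-188576, Mul(-1, -366845)), Pow(Mul(46127, Pow(Add(68312, Mul(46127, -297)), -1), Add(-611, -313)), -1)) = Mul(Add(-188576, 366845), Pow(Mul(46127, Pow(Add(68312, -13699719), -1), -924), -1)) = Mul(178269, Pow(Mul(46127, Pow(-13631407, -1), -924), -1)) = Mul(178269, Pow(Mul(46127, Rational(-1, 13631407), -924), -1)) = Mul(178269, Pow(Rational(42621348, 13631407), -1)) = Mul(178269, Rational(13631407, 42621348)) = Rational(115717014023, 2029588)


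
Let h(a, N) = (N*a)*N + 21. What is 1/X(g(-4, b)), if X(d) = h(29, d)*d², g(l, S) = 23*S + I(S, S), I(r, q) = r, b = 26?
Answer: 1/4396804588800 ≈ 2.2744e-13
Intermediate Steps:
h(a, N) = 21 + a*N² (h(a, N) = a*N² + 21 = 21 + a*N²)
g(l, S) = 24*S (g(l, S) = 23*S + S = 24*S)
X(d) = d²*(21 + 29*d²) (X(d) = (21 + 29*d²)*d² = d²*(21 + 29*d²))
1/X(g(-4, b)) = 1/((24*26)²*(21 + 29*(24*26)²)) = 1/(624²*(21 + 29*624²)) = 1/(389376*(21 + 29*389376)) = 1/(389376*(21 + 11291904)) = 1/(389376*11291925) = 1/4396804588800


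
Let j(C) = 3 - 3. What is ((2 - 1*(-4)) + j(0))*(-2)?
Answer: -12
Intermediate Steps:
j(C) = 0
((2 - 1*(-4)) + j(0))*(-2) = ((2 - 1*(-4)) + 0)*(-2) = ((2 + 4) + 0)*(-2) = (6 + 0)*(-2) = 6*(-2) = -12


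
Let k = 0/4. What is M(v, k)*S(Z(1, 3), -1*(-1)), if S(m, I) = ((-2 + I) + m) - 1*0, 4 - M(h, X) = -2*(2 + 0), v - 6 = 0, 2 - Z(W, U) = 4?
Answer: -24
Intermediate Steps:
Z(W, U) = -2 (Z(W, U) = 2 - 1*4 = 2 - 4 = -2)
k = 0 (k = 0*(1/4) = 0)
v = 6 (v = 6 + 0 = 6)
M(h, X) = 8 (M(h, X) = 4 - (-2)*(2 + 0) = 4 - (-2)*2 = 4 - 1*(-4) = 4 + 4 = 8)
S(m, I) = -2 + I + m (S(m, I) = (-2 + I + m) + 0 = -2 + I + m)
M(v, k)*S(Z(1, 3), -1*(-1)) = 8*(-2 - 1*(-1) - 2) = 8*(-2 + 1 - 2) = 8*(-3) = -24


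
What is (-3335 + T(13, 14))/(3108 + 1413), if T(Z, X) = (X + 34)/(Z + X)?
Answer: -29999/40689 ≈ -0.73728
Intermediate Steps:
T(Z, X) = (34 + X)/(X + Z)
(-3335 + T(13, 14))/(3108 + 1413) = (-3335 + (34 + 14)/(14 + 13))/(3108 + 1413) = (-3335 + 48/27)/4521 = (-3335 + (1/27)*48)*(1/4521) = (-3335 + 16/9)*(1/4521) = -29999/9*1/4521 = -29999/40689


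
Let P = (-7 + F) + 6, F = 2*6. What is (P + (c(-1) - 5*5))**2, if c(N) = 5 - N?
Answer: 64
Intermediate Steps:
F = 12
P = 11 (P = (-7 + 12) + 6 = 5 + 6 = 11)
(P + (c(-1) - 5*5))**2 = (11 + ((5 - 1*(-1)) - 5*5))**2 = (11 + ((5 + 1) - 25))**2 = (11 + (6 - 25))**2 = (11 - 19)**2 = (-8)**2 = 64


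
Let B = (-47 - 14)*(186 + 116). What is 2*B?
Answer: -36844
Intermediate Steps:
B = -18422 (B = -61*302 = -18422)
2*B = 2*(-18422) = -36844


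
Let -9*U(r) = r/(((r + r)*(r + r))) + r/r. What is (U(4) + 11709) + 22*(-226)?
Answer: 970111/144 ≈ 6736.9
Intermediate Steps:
U(r) = -⅑ - 1/(36*r) (U(r) = -(r/(((r + r)*(r + r))) + r/r)/9 = -(r/(((2*r)*(2*r))) + 1)/9 = -(r/((4*r²)) + 1)/9 = -(r*(1/(4*r²)) + 1)/9 = -(1/(4*r) + 1)/9 = -(1 + 1/(4*r))/9 = -⅑ - 1/(36*r))
(U(4) + 11709) + 22*(-226) = ((1/36)*(-1 - 4*4)/4 + 11709) + 22*(-226) = ((1/36)*(¼)*(-1 - 16) + 11709) - 4972 = ((1/36)*(¼)*(-17) + 11709) - 4972 = (-17/144 + 11709) - 4972 = 1686079/144 - 4972 = 970111/144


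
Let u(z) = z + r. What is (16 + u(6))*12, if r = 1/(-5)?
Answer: 1308/5 ≈ 261.60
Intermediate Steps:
r = -⅕ ≈ -0.20000
u(z) = -⅕ + z (u(z) = z - ⅕ = -⅕ + z)
(16 + u(6))*12 = (16 + (-⅕ + 6))*12 = (16 + 29/5)*12 = (109/5)*12 = 1308/5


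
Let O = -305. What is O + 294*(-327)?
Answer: -96443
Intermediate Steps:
O + 294*(-327) = -305 + 294*(-327) = -305 - 96138 = -96443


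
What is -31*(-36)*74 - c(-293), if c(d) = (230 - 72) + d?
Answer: 82719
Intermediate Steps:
c(d) = 158 + d
-31*(-36)*74 - c(-293) = -31*(-36)*74 - (158 - 293) = 1116*74 - 1*(-135) = 82584 + 135 = 82719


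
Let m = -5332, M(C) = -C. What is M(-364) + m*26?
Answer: -138268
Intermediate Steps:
M(-364) + m*26 = -1*(-364) - 5332*26 = 364 - 138632 = -138268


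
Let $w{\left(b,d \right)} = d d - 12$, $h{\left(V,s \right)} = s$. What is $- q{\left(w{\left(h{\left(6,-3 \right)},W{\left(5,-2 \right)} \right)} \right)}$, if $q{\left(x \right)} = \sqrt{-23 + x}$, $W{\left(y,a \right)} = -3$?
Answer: $- i \sqrt{26} \approx - 5.099 i$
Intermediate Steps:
$w{\left(b,d \right)} = -12 + d^{2}$ ($w{\left(b,d \right)} = d^{2} - 12 = -12 + d^{2}$)
$- q{\left(w{\left(h{\left(6,-3 \right)},W{\left(5,-2 \right)} \right)} \right)} = - \sqrt{-23 - \left(12 - \left(-3\right)^{2}\right)} = - \sqrt{-23 + \left(-12 + 9\right)} = - \sqrt{-23 - 3} = - \sqrt{-26} = - i \sqrt{26}$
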